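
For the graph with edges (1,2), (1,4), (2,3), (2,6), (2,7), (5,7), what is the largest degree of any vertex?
4 (attained at vertex 2)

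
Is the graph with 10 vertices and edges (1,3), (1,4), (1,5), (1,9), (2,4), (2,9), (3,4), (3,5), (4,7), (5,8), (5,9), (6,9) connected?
No, it has 2 components: {1, 2, 3, 4, 5, 6, 7, 8, 9}, {10}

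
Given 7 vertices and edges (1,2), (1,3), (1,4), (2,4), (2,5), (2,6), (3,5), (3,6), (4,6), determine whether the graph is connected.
No, it has 2 components: {1, 2, 3, 4, 5, 6}, {7}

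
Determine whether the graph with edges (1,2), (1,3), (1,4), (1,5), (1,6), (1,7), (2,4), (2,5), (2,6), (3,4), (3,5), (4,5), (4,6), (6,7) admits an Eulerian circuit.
No (2 vertices have odd degree: {3, 4}; Eulerian circuit requires 0)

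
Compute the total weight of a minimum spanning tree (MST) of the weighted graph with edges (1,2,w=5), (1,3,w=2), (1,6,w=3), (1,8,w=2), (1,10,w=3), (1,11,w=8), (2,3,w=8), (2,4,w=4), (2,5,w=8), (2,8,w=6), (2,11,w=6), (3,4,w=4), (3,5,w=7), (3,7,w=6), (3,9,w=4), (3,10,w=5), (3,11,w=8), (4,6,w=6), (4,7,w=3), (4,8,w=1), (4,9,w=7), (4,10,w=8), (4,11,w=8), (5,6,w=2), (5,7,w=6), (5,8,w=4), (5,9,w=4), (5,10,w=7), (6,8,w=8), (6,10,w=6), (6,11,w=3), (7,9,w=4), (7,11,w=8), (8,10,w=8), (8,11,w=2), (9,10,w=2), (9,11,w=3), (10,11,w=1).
22 (MST edges: (1,3,w=2), (1,6,w=3), (1,8,w=2), (2,4,w=4), (4,7,w=3), (4,8,w=1), (5,6,w=2), (8,11,w=2), (9,10,w=2), (10,11,w=1); sum of weights 2 + 3 + 2 + 4 + 3 + 1 + 2 + 2 + 2 + 1 = 22)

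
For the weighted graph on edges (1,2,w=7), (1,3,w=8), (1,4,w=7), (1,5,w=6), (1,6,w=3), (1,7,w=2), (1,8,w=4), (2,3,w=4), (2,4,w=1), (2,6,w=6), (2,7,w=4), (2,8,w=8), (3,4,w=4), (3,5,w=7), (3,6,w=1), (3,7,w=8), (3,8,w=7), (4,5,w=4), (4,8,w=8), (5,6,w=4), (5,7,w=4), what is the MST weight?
19 (MST edges: (1,6,w=3), (1,7,w=2), (1,8,w=4), (2,3,w=4), (2,4,w=1), (3,6,w=1), (4,5,w=4); sum of weights 3 + 2 + 4 + 4 + 1 + 1 + 4 = 19)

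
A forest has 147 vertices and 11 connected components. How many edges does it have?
136 (Each of the 11 component trees on V_i vertices has V_i - 1 edges; summing gives V - C = 147 - 11 = 136)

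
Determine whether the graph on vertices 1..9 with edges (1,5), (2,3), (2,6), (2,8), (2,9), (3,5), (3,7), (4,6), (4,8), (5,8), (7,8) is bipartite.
Yes. Partition: {1, 3, 6, 8, 9}, {2, 4, 5, 7}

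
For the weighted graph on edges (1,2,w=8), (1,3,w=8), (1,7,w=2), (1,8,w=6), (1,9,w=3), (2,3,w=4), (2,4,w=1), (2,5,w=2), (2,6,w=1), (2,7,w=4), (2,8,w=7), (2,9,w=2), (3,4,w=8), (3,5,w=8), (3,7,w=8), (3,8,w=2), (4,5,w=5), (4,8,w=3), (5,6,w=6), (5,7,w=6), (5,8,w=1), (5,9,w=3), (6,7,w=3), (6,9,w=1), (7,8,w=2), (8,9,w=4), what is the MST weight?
12 (MST edges: (1,7,w=2), (2,4,w=1), (2,5,w=2), (2,6,w=1), (3,8,w=2), (5,8,w=1), (6,9,w=1), (7,8,w=2); sum of weights 2 + 1 + 2 + 1 + 2 + 1 + 1 + 2 = 12)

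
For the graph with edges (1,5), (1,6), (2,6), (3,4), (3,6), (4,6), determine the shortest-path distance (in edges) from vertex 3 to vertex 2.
2 (path: 3 -> 6 -> 2, 2 edges)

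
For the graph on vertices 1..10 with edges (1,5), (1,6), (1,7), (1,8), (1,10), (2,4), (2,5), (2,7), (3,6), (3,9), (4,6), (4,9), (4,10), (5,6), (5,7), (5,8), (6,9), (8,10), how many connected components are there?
1 (components: {1, 2, 3, 4, 5, 6, 7, 8, 9, 10})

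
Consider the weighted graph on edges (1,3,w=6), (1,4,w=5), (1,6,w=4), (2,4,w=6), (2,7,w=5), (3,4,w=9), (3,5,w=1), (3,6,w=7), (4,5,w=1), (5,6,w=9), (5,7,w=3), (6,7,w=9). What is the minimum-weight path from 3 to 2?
8 (path: 3 -> 5 -> 4 -> 2; weights 1 + 1 + 6 = 8)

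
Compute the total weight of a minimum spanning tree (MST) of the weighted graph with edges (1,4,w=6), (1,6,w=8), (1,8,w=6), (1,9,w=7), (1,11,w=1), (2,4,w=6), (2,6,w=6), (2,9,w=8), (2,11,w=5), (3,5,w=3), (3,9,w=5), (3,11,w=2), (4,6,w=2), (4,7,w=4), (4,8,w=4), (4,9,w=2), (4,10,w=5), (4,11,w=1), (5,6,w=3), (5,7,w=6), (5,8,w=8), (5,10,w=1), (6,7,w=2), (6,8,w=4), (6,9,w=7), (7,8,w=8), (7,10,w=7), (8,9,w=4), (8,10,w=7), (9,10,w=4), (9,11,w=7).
23 (MST edges: (1,11,w=1), (2,11,w=5), (3,5,w=3), (3,11,w=2), (4,6,w=2), (4,8,w=4), (4,9,w=2), (4,11,w=1), (5,10,w=1), (6,7,w=2); sum of weights 1 + 5 + 3 + 2 + 2 + 4 + 2 + 1 + 1 + 2 = 23)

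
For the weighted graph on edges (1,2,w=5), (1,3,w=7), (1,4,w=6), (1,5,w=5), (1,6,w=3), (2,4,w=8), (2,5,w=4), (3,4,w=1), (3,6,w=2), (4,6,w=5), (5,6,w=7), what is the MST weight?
15 (MST edges: (1,5,w=5), (1,6,w=3), (2,5,w=4), (3,4,w=1), (3,6,w=2); sum of weights 5 + 3 + 4 + 1 + 2 = 15)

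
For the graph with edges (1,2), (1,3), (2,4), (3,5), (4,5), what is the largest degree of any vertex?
2 (attained at vertices 1, 2, 3, 4, 5)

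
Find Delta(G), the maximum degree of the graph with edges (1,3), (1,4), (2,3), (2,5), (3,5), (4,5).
3 (attained at vertices 3, 5)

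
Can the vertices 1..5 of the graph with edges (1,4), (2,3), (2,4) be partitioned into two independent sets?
Yes. Partition: {1, 2, 5}, {3, 4}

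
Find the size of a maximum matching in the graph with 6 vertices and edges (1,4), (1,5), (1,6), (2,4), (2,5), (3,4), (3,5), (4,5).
3 (matching: (1,6), (2,5), (3,4); upper bound floor(n/2) = floor(6/2) = 3)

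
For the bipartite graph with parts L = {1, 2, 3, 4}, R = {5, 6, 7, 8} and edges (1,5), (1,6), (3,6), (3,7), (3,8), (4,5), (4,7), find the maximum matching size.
3 (matching: (1,6), (3,8), (4,7); upper bound min(|L|,|R|) = min(4,4) = 4)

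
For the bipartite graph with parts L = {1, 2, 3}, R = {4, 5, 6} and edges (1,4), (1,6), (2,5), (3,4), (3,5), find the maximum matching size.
3 (matching: (1,6), (2,5), (3,4); upper bound min(|L|,|R|) = min(3,3) = 3)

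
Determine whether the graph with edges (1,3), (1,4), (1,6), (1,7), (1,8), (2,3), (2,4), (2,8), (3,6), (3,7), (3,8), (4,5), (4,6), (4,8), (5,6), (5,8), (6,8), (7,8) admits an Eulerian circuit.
No (8 vertices have odd degree: {1, 2, 3, 4, 5, 6, 7, 8}; Eulerian circuit requires 0)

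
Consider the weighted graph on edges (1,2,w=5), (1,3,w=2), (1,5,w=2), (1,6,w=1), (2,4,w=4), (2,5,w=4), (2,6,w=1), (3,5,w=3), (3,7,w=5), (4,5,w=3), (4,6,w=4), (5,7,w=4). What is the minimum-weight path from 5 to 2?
4 (path: 5 -> 2; weights 4 = 4)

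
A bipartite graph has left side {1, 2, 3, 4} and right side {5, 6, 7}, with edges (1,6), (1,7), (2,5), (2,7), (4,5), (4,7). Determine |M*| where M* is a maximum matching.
3 (matching: (1,6), (2,7), (4,5); upper bound min(|L|,|R|) = min(4,3) = 3)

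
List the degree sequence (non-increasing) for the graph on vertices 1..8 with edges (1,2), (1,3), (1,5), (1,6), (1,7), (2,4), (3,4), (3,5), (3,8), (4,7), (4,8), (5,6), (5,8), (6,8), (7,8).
[5, 5, 4, 4, 4, 3, 3, 2] (degrees: deg(1)=5, deg(2)=2, deg(3)=4, deg(4)=4, deg(5)=4, deg(6)=3, deg(7)=3, deg(8)=5)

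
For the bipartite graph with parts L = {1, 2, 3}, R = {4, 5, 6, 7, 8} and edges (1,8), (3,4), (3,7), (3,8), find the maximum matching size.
2 (matching: (1,8), (3,7); upper bound min(|L|,|R|) = min(3,5) = 3)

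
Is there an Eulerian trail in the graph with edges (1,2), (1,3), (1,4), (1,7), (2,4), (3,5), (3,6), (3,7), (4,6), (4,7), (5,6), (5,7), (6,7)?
Yes (the graph is connected and exactly 2 vertices have odd degree: {5, 7}; any Eulerian path must start and end at those)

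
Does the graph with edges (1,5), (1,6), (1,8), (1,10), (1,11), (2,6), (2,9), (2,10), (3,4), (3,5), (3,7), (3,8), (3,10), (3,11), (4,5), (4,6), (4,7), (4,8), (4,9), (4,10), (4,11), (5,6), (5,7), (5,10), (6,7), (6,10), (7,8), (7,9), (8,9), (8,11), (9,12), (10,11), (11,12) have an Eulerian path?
No (4 vertices have odd degree: {1, 2, 9, 10}; Eulerian path requires 0 or 2)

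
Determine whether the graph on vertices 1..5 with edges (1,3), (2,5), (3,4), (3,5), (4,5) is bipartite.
No (odd cycle of length 3: 4 -> 3 -> 5 -> 4)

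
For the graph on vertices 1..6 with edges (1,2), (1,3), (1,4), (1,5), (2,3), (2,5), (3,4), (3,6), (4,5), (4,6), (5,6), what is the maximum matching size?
3 (matching: (1,5), (2,3), (4,6); upper bound floor(n/2) = floor(6/2) = 3)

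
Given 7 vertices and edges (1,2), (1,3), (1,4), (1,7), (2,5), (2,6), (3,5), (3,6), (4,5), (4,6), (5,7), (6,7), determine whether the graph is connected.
Yes (BFS from 1 visits [1, 2, 3, 4, 7, 5, 6] — all 7 vertices reached)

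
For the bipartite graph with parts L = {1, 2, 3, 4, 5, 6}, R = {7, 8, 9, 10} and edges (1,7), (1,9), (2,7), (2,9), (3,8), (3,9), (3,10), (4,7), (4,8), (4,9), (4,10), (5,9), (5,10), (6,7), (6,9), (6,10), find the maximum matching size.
4 (matching: (1,9), (2,7), (3,10), (4,8); upper bound min(|L|,|R|) = min(6,4) = 4)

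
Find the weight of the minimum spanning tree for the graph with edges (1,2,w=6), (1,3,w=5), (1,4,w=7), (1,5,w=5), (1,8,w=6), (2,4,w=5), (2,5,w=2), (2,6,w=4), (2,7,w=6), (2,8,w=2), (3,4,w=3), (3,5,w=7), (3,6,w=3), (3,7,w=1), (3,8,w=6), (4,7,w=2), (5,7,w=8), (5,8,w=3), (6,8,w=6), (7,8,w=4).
19 (MST edges: (1,3,w=5), (2,5,w=2), (2,6,w=4), (2,8,w=2), (3,6,w=3), (3,7,w=1), (4,7,w=2); sum of weights 5 + 2 + 4 + 2 + 3 + 1 + 2 = 19)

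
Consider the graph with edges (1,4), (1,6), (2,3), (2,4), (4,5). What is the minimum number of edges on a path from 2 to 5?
2 (path: 2 -> 4 -> 5, 2 edges)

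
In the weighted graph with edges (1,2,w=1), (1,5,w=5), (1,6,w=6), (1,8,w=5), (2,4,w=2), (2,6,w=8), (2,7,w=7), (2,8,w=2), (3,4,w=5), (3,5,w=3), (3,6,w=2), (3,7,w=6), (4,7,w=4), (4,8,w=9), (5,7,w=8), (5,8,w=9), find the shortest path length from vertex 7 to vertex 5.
8 (path: 7 -> 5; weights 8 = 8)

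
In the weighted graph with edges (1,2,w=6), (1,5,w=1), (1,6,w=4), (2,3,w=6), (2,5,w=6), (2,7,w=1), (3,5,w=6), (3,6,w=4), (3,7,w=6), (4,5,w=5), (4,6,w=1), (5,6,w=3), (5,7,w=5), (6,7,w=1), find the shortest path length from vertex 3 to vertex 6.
4 (path: 3 -> 6; weights 4 = 4)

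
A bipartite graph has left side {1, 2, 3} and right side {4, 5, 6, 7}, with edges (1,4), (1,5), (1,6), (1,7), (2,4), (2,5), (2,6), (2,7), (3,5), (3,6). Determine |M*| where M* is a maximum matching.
3 (matching: (1,7), (2,6), (3,5); upper bound min(|L|,|R|) = min(3,4) = 3)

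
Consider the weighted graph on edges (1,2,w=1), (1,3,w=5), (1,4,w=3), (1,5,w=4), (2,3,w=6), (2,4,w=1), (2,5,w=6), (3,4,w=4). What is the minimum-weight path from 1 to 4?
2 (path: 1 -> 2 -> 4; weights 1 + 1 = 2)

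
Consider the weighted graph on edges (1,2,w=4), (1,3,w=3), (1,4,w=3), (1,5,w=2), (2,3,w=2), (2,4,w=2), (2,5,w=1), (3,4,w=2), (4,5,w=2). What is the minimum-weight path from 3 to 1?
3 (path: 3 -> 1; weights 3 = 3)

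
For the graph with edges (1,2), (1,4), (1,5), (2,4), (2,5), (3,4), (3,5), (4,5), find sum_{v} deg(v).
16 (handshake: sum of degrees = 2|E| = 2 x 8 = 16)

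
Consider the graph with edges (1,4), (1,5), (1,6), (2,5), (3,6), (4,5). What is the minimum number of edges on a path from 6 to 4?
2 (path: 6 -> 1 -> 4, 2 edges)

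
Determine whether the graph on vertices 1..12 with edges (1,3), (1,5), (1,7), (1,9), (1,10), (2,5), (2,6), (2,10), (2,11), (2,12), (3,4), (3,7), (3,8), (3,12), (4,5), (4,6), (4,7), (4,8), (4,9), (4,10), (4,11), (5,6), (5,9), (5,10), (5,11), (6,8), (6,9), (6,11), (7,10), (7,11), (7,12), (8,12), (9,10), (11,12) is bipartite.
No (odd cycle of length 3: 5 -> 1 -> 9 -> 5)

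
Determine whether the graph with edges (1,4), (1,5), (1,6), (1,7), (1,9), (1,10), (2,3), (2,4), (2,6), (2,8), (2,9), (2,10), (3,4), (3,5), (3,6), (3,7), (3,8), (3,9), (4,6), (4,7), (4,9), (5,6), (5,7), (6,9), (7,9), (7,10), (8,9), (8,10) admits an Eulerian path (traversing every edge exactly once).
Yes (the graph is connected and exactly 2 vertices have odd degree: {3, 9}; any Eulerian path must start and end at those)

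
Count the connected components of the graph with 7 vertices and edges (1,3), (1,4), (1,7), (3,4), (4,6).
3 (components: {1, 3, 4, 6, 7}, {2}, {5})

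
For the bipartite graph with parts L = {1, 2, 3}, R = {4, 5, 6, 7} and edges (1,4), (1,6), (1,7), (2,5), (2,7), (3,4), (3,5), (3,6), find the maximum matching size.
3 (matching: (1,7), (2,5), (3,6); upper bound min(|L|,|R|) = min(3,4) = 3)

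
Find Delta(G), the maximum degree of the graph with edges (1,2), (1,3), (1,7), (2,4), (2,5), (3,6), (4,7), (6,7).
3 (attained at vertices 1, 2, 7)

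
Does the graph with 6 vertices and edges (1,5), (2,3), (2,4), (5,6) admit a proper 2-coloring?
Yes. Partition: {1, 2, 6}, {3, 4, 5}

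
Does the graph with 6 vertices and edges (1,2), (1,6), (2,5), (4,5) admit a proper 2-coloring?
Yes. Partition: {1, 3, 5}, {2, 4, 6}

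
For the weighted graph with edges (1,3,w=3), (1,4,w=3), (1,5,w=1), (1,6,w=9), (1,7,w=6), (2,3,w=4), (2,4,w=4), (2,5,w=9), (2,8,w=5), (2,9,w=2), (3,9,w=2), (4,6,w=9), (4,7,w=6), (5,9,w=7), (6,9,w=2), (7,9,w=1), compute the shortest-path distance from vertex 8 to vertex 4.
9 (path: 8 -> 2 -> 4; weights 5 + 4 = 9)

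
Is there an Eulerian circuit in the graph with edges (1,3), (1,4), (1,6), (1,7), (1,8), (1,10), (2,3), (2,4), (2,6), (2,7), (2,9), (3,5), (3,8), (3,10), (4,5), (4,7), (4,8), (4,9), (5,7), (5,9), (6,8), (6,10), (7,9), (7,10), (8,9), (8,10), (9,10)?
No (2 vertices have odd degree: {2, 3}; Eulerian circuit requires 0)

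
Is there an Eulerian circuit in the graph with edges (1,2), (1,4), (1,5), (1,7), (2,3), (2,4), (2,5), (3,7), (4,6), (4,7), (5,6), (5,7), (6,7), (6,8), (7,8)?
Yes (the graph is connected and all 8 vertices have even degree)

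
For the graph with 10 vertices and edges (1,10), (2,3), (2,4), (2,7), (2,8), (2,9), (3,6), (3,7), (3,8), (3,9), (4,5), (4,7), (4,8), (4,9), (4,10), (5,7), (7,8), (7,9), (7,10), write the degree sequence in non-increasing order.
[7, 6, 5, 5, 4, 4, 3, 2, 1, 1] (degrees: deg(1)=1, deg(2)=5, deg(3)=5, deg(4)=6, deg(5)=2, deg(6)=1, deg(7)=7, deg(8)=4, deg(9)=4, deg(10)=3)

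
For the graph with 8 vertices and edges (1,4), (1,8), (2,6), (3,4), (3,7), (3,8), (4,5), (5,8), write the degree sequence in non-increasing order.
[3, 3, 3, 2, 2, 1, 1, 1] (degrees: deg(1)=2, deg(2)=1, deg(3)=3, deg(4)=3, deg(5)=2, deg(6)=1, deg(7)=1, deg(8)=3)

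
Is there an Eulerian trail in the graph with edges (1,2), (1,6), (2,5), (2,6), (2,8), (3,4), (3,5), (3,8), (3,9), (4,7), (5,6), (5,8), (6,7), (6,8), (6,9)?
Yes — and in fact it has an Eulerian circuit (the graph is connected and all 9 vertices have even degree)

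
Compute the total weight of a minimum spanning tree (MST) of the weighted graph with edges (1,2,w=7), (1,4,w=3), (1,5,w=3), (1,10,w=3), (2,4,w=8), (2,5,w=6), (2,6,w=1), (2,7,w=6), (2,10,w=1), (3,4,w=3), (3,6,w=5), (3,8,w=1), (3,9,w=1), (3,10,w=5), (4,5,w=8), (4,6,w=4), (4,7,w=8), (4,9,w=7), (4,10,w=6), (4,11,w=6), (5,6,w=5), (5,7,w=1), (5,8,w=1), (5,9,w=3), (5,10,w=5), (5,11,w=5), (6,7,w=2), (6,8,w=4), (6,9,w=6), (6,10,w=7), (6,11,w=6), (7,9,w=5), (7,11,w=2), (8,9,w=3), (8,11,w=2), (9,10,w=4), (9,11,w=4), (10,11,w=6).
16 (MST edges: (1,4,w=3), (1,5,w=3), (2,6,w=1), (2,10,w=1), (3,8,w=1), (3,9,w=1), (5,7,w=1), (5,8,w=1), (6,7,w=2), (7,11,w=2); sum of weights 3 + 3 + 1 + 1 + 1 + 1 + 1 + 1 + 2 + 2 = 16)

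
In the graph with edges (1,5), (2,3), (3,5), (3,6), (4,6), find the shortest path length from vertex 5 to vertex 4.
3 (path: 5 -> 3 -> 6 -> 4, 3 edges)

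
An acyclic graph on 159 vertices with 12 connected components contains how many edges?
147 (Each of the 12 component trees on V_i vertices has V_i - 1 edges; summing gives V - C = 159 - 12 = 147)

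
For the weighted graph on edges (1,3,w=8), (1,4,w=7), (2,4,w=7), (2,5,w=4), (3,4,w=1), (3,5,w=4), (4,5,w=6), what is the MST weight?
16 (MST edges: (1,4,w=7), (2,5,w=4), (3,4,w=1), (3,5,w=4); sum of weights 7 + 4 + 1 + 4 = 16)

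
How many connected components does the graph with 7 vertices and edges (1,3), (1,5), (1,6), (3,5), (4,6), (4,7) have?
2 (components: {1, 3, 4, 5, 6, 7}, {2})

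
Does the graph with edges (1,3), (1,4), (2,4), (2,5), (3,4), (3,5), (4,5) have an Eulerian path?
Yes (the graph is connected and exactly 2 vertices have odd degree: {3, 5}; any Eulerian path must start and end at those)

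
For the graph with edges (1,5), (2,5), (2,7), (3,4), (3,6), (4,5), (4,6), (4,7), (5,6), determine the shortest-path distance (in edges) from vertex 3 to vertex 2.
3 (path: 3 -> 4 -> 5 -> 2, 3 edges)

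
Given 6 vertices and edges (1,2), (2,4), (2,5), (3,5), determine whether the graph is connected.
No, it has 2 components: {1, 2, 3, 4, 5}, {6}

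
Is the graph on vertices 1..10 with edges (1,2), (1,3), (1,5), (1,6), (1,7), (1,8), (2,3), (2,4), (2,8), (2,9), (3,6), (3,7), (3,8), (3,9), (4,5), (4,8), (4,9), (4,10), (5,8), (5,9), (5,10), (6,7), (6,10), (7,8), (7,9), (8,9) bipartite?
No (odd cycle of length 3: 5 -> 1 -> 8 -> 5)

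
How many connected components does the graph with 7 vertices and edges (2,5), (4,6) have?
5 (components: {1}, {2, 5}, {3}, {4, 6}, {7})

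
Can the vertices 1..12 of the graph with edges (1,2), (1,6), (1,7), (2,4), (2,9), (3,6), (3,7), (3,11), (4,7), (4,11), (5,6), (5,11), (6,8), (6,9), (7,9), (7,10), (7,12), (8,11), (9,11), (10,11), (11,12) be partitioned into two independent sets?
Yes. Partition: {1, 3, 4, 5, 8, 9, 10, 12}, {2, 6, 7, 11}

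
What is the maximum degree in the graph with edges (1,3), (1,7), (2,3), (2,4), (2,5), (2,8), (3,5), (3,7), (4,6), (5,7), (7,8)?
4 (attained at vertices 2, 3, 7)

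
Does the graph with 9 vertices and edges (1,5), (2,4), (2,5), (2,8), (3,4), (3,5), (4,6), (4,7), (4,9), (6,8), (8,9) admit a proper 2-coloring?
Yes. Partition: {1, 2, 3, 6, 7, 9}, {4, 5, 8}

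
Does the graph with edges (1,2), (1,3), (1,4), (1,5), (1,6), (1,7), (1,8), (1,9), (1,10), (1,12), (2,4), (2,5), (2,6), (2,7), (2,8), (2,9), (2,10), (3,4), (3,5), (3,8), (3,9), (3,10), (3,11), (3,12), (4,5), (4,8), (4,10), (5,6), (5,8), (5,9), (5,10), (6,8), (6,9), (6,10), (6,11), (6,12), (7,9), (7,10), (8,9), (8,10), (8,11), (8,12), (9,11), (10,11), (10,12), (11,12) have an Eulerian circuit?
Yes (the graph is connected and all 12 vertices have even degree)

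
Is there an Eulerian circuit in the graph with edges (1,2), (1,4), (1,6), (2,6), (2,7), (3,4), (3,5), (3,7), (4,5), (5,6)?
No (6 vertices have odd degree: {1, 2, 3, 4, 5, 6}; Eulerian circuit requires 0)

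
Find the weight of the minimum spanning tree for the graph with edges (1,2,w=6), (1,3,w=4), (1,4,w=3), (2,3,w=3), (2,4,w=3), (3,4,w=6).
9 (MST edges: (1,4,w=3), (2,3,w=3), (2,4,w=3); sum of weights 3 + 3 + 3 = 9)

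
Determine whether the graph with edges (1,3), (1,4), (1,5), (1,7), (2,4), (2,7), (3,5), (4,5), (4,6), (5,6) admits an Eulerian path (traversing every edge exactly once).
Yes — and in fact it has an Eulerian circuit (the graph is connected and all 7 vertices have even degree)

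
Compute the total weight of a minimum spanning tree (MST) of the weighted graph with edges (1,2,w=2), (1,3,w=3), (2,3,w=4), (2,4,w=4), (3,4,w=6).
9 (MST edges: (1,2,w=2), (1,3,w=3), (2,4,w=4); sum of weights 2 + 3 + 4 = 9)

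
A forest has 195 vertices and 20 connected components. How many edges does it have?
175 (Each of the 20 component trees on V_i vertices has V_i - 1 edges; summing gives V - C = 195 - 20 = 175)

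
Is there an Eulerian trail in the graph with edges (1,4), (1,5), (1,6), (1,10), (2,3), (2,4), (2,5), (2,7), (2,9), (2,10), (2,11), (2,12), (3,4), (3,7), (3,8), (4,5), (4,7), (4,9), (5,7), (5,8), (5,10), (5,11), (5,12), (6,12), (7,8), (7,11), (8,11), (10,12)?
Yes — and in fact it has an Eulerian circuit (the graph is connected and all 12 vertices have even degree)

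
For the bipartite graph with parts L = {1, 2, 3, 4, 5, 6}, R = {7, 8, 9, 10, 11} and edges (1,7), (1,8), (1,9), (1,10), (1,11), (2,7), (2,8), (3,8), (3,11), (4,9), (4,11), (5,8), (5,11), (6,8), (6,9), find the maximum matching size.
5 (matching: (1,10), (2,7), (3,11), (4,9), (5,8); upper bound min(|L|,|R|) = min(6,5) = 5)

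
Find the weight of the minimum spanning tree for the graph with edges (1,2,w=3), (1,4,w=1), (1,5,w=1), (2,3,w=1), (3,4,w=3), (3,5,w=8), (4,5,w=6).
6 (MST edges: (1,2,w=3), (1,4,w=1), (1,5,w=1), (2,3,w=1); sum of weights 3 + 1 + 1 + 1 = 6)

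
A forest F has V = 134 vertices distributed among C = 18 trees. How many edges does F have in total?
116 (Each of the 18 component trees on V_i vertices has V_i - 1 edges; summing gives V - C = 134 - 18 = 116)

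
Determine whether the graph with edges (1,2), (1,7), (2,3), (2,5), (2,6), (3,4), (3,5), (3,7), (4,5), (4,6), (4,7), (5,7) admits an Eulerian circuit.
Yes (the graph is connected and all 7 vertices have even degree)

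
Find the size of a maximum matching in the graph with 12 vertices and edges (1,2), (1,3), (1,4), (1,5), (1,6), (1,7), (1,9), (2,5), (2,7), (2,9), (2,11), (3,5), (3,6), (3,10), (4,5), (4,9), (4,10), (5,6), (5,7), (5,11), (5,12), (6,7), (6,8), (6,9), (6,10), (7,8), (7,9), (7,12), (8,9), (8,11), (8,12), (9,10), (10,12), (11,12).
6 (matching: (1,4), (2,11), (3,10), (5,7), (6,9), (8,12); upper bound floor(n/2) = floor(12/2) = 6)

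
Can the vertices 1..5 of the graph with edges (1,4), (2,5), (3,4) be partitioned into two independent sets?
Yes. Partition: {1, 2, 3}, {4, 5}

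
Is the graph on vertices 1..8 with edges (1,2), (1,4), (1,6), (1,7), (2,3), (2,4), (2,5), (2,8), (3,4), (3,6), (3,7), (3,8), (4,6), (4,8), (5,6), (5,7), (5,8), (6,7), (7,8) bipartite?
No (odd cycle of length 3: 4 -> 1 -> 2 -> 4)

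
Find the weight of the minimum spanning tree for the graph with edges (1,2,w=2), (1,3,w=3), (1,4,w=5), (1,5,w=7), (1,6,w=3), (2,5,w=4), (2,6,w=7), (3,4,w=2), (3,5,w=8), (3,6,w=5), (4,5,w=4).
14 (MST edges: (1,2,w=2), (1,3,w=3), (1,6,w=3), (2,5,w=4), (3,4,w=2); sum of weights 2 + 3 + 3 + 4 + 2 = 14)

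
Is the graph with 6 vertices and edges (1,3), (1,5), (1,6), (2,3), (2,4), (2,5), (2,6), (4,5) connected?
Yes (BFS from 1 visits [1, 3, 5, 6, 2, 4] — all 6 vertices reached)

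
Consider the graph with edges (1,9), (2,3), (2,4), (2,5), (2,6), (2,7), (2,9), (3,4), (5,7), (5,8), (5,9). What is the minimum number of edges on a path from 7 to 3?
2 (path: 7 -> 2 -> 3, 2 edges)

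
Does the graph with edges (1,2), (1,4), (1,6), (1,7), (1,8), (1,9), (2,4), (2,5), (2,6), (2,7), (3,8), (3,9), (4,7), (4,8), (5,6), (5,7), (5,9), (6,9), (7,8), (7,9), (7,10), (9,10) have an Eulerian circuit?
No (2 vertices have odd degree: {2, 7}; Eulerian circuit requires 0)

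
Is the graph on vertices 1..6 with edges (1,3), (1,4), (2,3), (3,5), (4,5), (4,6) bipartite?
Yes. Partition: {1, 2, 5, 6}, {3, 4}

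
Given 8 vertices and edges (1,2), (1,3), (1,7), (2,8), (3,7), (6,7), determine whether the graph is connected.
No, it has 3 components: {1, 2, 3, 6, 7, 8}, {4}, {5}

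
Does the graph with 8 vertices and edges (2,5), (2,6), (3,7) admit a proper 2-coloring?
Yes. Partition: {1, 2, 3, 4, 8}, {5, 6, 7}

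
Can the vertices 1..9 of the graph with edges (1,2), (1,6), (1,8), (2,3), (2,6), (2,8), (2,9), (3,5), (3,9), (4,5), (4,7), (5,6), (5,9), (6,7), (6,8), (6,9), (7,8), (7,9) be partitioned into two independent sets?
No (odd cycle of length 3: 8 -> 1 -> 2 -> 8)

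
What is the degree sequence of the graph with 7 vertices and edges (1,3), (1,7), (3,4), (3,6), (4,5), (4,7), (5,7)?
[3, 3, 3, 2, 2, 1, 0] (degrees: deg(1)=2, deg(2)=0, deg(3)=3, deg(4)=3, deg(5)=2, deg(6)=1, deg(7)=3)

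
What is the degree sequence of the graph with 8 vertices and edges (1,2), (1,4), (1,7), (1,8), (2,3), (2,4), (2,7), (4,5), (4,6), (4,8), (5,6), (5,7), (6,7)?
[5, 4, 4, 4, 3, 3, 2, 1] (degrees: deg(1)=4, deg(2)=4, deg(3)=1, deg(4)=5, deg(5)=3, deg(6)=3, deg(7)=4, deg(8)=2)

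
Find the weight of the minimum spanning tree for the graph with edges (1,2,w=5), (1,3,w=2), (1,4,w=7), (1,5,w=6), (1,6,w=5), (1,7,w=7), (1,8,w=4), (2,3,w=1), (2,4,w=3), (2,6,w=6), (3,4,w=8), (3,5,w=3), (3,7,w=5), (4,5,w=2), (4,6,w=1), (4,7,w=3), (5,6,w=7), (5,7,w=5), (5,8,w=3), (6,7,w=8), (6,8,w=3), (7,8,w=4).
15 (MST edges: (1,3,w=2), (2,3,w=1), (2,4,w=3), (4,5,w=2), (4,6,w=1), (4,7,w=3), (5,8,w=3); sum of weights 2 + 1 + 3 + 2 + 1 + 3 + 3 = 15)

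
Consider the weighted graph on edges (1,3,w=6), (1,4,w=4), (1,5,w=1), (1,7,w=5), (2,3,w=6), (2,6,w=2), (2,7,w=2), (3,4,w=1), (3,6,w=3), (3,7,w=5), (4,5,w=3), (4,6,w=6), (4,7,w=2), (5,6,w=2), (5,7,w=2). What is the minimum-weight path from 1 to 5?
1 (path: 1 -> 5; weights 1 = 1)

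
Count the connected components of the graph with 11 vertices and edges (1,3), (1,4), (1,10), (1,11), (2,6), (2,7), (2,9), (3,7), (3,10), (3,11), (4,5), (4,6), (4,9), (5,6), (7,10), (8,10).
1 (components: {1, 2, 3, 4, 5, 6, 7, 8, 9, 10, 11})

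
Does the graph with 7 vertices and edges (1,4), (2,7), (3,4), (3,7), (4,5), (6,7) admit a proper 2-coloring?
Yes. Partition: {1, 2, 3, 5, 6}, {4, 7}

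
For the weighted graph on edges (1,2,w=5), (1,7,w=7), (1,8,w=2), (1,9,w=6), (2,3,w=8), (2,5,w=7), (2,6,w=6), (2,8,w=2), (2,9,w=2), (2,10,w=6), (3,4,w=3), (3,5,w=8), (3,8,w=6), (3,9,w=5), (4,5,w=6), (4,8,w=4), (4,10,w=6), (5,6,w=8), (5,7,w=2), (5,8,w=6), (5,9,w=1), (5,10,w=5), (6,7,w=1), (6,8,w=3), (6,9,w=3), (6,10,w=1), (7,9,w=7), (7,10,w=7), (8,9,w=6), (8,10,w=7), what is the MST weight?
18 (MST edges: (1,8,w=2), (2,8,w=2), (2,9,w=2), (3,4,w=3), (4,8,w=4), (5,7,w=2), (5,9,w=1), (6,7,w=1), (6,10,w=1); sum of weights 2 + 2 + 2 + 3 + 4 + 2 + 1 + 1 + 1 = 18)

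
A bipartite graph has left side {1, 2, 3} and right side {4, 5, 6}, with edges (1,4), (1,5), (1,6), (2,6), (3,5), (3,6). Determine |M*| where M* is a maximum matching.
3 (matching: (1,4), (2,6), (3,5); upper bound min(|L|,|R|) = min(3,3) = 3)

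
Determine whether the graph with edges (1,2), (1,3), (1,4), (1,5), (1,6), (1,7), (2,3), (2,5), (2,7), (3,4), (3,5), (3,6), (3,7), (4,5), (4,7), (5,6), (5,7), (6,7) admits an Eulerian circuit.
Yes (the graph is connected and all 7 vertices have even degree)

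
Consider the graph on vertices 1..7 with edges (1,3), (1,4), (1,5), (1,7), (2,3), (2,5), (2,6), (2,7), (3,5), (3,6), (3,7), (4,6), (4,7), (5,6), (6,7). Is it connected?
Yes (BFS from 1 visits [1, 3, 4, 5, 7, 2, 6] — all 7 vertices reached)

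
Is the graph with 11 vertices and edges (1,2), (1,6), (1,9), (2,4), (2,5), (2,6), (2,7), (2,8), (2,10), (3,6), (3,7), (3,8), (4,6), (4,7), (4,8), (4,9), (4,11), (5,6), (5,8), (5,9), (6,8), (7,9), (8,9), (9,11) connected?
Yes (BFS from 1 visits [1, 2, 6, 9, 4, 5, 7, 8, 10, 3, 11] — all 11 vertices reached)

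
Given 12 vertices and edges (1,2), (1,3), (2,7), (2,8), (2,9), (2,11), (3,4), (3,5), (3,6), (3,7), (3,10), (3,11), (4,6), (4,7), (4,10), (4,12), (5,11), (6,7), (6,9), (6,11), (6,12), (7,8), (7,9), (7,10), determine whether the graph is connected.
Yes (BFS from 1 visits [1, 2, 3, 7, 8, 9, 11, 4, 5, 6, 10, 12] — all 12 vertices reached)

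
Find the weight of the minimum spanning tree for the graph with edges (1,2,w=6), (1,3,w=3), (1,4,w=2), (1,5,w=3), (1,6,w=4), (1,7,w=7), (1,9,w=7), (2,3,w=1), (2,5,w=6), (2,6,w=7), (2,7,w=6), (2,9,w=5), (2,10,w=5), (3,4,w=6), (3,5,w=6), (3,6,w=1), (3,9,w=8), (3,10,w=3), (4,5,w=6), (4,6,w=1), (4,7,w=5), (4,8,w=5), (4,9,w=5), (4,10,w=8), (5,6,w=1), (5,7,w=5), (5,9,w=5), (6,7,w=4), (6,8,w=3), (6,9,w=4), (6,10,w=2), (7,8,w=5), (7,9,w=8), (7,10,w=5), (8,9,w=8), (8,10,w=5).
19 (MST edges: (1,4,w=2), (2,3,w=1), (3,6,w=1), (4,6,w=1), (5,6,w=1), (6,7,w=4), (6,8,w=3), (6,9,w=4), (6,10,w=2); sum of weights 2 + 1 + 1 + 1 + 1 + 4 + 3 + 4 + 2 = 19)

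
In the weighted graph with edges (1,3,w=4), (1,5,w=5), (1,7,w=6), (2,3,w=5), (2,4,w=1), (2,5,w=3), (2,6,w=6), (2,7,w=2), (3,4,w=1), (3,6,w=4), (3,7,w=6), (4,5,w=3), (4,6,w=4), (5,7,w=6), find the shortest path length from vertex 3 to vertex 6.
4 (path: 3 -> 6; weights 4 = 4)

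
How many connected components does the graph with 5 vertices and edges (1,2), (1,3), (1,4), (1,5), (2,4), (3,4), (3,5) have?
1 (components: {1, 2, 3, 4, 5})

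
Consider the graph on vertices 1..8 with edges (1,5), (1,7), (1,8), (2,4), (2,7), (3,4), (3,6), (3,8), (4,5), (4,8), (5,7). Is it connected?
Yes (BFS from 1 visits [1, 5, 7, 8, 4, 2, 3, 6] — all 8 vertices reached)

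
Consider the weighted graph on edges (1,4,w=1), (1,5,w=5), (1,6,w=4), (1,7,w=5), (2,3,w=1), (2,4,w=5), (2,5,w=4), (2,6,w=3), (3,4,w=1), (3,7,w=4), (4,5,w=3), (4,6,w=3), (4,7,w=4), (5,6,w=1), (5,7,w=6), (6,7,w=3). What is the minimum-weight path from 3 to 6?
4 (path: 3 -> 4 -> 6; weights 1 + 3 = 4)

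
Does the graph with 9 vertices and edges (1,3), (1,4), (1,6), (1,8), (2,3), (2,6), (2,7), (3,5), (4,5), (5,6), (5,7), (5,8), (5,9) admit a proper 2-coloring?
Yes. Partition: {1, 2, 5}, {3, 4, 6, 7, 8, 9}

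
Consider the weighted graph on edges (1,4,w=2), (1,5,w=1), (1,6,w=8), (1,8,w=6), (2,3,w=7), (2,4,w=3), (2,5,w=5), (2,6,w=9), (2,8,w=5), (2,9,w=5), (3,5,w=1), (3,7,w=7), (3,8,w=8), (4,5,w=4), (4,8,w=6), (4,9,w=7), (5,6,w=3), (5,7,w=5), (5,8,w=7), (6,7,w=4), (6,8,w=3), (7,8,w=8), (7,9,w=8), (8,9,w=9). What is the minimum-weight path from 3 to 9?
11 (path: 3 -> 5 -> 2 -> 9; weights 1 + 5 + 5 = 11)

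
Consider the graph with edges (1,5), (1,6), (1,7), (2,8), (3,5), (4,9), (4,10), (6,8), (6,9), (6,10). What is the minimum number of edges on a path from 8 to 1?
2 (path: 8 -> 6 -> 1, 2 edges)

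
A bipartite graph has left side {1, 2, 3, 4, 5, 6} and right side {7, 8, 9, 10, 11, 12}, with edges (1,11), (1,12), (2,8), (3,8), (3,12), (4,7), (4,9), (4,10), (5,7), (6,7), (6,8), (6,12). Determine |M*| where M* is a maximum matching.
5 (matching: (1,11), (2,8), (3,12), (4,10), (5,7); upper bound min(|L|,|R|) = min(6,6) = 6)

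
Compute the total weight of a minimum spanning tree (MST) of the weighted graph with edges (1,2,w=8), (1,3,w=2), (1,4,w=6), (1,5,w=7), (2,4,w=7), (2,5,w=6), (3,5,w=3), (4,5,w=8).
17 (MST edges: (1,3,w=2), (1,4,w=6), (2,5,w=6), (3,5,w=3); sum of weights 2 + 6 + 6 + 3 = 17)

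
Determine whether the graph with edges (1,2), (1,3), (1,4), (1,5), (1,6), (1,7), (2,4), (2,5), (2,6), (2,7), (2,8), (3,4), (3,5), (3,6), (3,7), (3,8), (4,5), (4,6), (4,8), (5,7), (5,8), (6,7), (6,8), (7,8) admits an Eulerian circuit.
Yes (the graph is connected and all 8 vertices have even degree)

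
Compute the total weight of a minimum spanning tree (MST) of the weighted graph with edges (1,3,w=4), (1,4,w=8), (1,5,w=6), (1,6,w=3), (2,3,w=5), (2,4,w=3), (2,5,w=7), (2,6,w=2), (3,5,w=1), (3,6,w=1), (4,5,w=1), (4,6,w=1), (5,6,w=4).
8 (MST edges: (1,6,w=3), (2,6,w=2), (3,5,w=1), (3,6,w=1), (4,5,w=1); sum of weights 3 + 2 + 1 + 1 + 1 = 8)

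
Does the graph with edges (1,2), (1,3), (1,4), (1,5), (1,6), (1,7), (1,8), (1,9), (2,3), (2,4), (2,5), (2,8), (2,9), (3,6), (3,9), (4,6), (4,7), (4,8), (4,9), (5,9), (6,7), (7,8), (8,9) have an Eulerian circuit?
No (2 vertices have odd degree: {5, 8}; Eulerian circuit requires 0)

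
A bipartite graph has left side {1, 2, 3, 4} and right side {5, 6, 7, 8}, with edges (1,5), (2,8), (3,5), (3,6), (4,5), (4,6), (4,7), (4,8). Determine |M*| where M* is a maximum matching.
4 (matching: (1,5), (2,8), (3,6), (4,7); upper bound min(|L|,|R|) = min(4,4) = 4)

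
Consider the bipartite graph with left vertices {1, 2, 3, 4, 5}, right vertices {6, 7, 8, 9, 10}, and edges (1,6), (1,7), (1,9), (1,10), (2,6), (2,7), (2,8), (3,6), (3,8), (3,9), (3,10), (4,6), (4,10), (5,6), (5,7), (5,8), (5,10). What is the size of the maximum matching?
5 (matching: (1,10), (2,8), (3,9), (4,6), (5,7); upper bound min(|L|,|R|) = min(5,5) = 5)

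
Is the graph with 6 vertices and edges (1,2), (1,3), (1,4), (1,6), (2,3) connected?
No, it has 2 components: {1, 2, 3, 4, 6}, {5}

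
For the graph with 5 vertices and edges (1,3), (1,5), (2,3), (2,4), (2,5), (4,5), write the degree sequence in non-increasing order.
[3, 3, 2, 2, 2] (degrees: deg(1)=2, deg(2)=3, deg(3)=2, deg(4)=2, deg(5)=3)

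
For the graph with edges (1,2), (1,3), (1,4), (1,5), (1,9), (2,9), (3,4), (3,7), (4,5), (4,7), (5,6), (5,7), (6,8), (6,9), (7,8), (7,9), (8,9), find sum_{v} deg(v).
34 (handshake: sum of degrees = 2|E| = 2 x 17 = 34)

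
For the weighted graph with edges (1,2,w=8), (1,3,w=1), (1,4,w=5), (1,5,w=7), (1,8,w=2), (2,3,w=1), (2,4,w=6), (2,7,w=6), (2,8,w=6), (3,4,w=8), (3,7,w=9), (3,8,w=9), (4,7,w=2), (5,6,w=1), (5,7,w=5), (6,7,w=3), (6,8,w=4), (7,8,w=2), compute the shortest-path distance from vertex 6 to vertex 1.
6 (path: 6 -> 8 -> 1; weights 4 + 2 = 6)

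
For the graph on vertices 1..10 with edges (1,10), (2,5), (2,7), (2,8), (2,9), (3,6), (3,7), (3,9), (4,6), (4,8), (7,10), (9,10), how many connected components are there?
1 (components: {1, 2, 3, 4, 5, 6, 7, 8, 9, 10})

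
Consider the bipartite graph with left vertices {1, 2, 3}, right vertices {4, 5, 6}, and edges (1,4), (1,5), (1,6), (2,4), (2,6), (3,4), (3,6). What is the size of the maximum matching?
3 (matching: (1,5), (2,6), (3,4); upper bound min(|L|,|R|) = min(3,3) = 3)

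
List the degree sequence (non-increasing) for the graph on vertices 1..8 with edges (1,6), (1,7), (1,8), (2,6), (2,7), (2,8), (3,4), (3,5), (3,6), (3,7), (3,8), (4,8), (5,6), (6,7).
[5, 5, 4, 4, 3, 3, 2, 2] (degrees: deg(1)=3, deg(2)=3, deg(3)=5, deg(4)=2, deg(5)=2, deg(6)=5, deg(7)=4, deg(8)=4)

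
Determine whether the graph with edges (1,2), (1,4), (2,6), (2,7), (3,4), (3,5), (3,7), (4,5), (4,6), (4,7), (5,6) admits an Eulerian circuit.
No (6 vertices have odd degree: {2, 3, 4, 5, 6, 7}; Eulerian circuit requires 0)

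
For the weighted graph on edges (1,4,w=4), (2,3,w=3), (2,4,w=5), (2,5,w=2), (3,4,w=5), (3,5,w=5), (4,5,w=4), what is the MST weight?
13 (MST edges: (1,4,w=4), (2,3,w=3), (2,5,w=2), (4,5,w=4); sum of weights 4 + 3 + 2 + 4 = 13)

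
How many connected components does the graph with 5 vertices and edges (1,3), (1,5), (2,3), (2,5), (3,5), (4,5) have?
1 (components: {1, 2, 3, 4, 5})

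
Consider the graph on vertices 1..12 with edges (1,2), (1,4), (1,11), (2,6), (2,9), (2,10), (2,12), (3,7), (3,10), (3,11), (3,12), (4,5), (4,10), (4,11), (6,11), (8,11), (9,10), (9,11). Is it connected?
Yes (BFS from 1 visits [1, 2, 4, 11, 6, 9, 10, 12, 5, 3, 8, 7] — all 12 vertices reached)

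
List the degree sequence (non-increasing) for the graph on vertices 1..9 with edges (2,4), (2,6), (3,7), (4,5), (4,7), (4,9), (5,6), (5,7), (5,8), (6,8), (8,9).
[4, 4, 3, 3, 3, 2, 2, 1, 0] (degrees: deg(1)=0, deg(2)=2, deg(3)=1, deg(4)=4, deg(5)=4, deg(6)=3, deg(7)=3, deg(8)=3, deg(9)=2)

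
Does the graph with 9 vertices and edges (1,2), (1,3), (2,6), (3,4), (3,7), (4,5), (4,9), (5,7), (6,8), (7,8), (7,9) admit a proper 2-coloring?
Yes. Partition: {1, 4, 6, 7}, {2, 3, 5, 8, 9}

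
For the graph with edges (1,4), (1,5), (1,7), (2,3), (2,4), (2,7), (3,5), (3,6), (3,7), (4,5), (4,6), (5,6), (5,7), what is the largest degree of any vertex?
5 (attained at vertex 5)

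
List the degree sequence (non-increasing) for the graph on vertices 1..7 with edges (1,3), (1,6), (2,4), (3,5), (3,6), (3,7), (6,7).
[4, 3, 2, 2, 1, 1, 1] (degrees: deg(1)=2, deg(2)=1, deg(3)=4, deg(4)=1, deg(5)=1, deg(6)=3, deg(7)=2)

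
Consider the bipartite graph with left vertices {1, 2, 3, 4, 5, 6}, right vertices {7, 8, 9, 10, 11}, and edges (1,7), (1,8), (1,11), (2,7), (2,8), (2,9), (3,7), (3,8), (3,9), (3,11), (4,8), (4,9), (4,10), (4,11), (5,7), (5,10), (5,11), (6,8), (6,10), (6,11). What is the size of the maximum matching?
5 (matching: (1,11), (2,9), (3,8), (4,10), (5,7); upper bound min(|L|,|R|) = min(6,5) = 5)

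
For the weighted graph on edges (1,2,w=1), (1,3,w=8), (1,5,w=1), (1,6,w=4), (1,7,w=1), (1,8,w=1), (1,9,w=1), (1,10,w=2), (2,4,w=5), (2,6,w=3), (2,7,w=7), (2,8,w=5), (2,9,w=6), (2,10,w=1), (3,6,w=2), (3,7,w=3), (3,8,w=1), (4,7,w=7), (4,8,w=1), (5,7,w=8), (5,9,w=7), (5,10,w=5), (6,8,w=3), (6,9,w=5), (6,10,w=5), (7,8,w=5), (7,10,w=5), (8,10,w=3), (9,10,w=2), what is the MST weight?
10 (MST edges: (1,2,w=1), (1,5,w=1), (1,7,w=1), (1,8,w=1), (1,9,w=1), (2,10,w=1), (3,6,w=2), (3,8,w=1), (4,8,w=1); sum of weights 1 + 1 + 1 + 1 + 1 + 1 + 2 + 1 + 1 = 10)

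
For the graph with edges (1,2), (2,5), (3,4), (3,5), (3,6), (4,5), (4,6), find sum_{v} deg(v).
14 (handshake: sum of degrees = 2|E| = 2 x 7 = 14)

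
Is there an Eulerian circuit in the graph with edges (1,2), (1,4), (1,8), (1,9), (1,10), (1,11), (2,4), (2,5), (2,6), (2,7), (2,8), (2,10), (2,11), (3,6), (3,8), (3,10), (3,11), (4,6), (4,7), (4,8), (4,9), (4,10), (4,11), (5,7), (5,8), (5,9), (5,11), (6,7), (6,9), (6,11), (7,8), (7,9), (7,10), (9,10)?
No (2 vertices have odd degree: {5, 7}; Eulerian circuit requires 0)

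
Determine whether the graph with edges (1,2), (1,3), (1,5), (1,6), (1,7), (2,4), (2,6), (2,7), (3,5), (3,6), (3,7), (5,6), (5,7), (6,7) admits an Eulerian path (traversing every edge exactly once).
No (4 vertices have odd degree: {1, 4, 6, 7}; Eulerian path requires 0 or 2)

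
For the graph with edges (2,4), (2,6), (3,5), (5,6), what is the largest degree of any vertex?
2 (attained at vertices 2, 5, 6)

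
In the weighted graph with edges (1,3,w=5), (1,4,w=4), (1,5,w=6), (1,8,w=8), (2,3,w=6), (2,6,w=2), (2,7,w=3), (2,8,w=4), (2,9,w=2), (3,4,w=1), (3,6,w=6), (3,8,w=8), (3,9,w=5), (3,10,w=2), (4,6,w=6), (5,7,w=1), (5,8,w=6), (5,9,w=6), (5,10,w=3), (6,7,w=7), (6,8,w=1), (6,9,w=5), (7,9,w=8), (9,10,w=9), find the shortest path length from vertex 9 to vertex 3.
5 (path: 9 -> 3; weights 5 = 5)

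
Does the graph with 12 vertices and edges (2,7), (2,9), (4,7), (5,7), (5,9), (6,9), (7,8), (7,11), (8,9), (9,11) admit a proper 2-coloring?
Yes. Partition: {1, 2, 3, 4, 5, 6, 8, 10, 11, 12}, {7, 9}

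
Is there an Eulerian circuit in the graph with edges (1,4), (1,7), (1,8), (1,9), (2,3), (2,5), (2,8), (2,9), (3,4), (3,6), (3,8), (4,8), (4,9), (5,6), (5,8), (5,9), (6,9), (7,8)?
No (2 vertices have odd degree: {6, 9}; Eulerian circuit requires 0)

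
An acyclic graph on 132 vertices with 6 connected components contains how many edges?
126 (Each of the 6 component trees on V_i vertices has V_i - 1 edges; summing gives V - C = 132 - 6 = 126)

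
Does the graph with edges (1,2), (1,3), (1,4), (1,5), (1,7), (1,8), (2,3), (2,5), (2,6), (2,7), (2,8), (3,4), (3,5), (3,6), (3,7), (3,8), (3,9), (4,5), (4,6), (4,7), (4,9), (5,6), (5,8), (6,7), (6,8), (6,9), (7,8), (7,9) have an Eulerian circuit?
No (2 vertices have odd degree: {6, 7}; Eulerian circuit requires 0)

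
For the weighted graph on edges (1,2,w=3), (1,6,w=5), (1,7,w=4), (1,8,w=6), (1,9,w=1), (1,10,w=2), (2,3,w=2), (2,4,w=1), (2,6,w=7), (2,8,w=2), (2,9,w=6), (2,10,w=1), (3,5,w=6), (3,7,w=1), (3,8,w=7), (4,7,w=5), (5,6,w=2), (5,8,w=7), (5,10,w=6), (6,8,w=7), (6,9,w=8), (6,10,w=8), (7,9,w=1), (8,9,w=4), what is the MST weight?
16 (MST edges: (1,6,w=5), (1,9,w=1), (1,10,w=2), (2,4,w=1), (2,8,w=2), (2,10,w=1), (3,7,w=1), (5,6,w=2), (7,9,w=1); sum of weights 5 + 1 + 2 + 1 + 2 + 1 + 1 + 2 + 1 = 16)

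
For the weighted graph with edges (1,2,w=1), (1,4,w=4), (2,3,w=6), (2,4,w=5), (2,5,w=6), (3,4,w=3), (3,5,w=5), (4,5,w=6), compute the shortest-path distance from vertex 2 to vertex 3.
6 (path: 2 -> 3; weights 6 = 6)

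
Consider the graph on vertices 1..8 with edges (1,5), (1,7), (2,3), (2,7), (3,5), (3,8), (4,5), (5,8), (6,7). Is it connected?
Yes (BFS from 1 visits [1, 5, 7, 3, 4, 8, 2, 6] — all 8 vertices reached)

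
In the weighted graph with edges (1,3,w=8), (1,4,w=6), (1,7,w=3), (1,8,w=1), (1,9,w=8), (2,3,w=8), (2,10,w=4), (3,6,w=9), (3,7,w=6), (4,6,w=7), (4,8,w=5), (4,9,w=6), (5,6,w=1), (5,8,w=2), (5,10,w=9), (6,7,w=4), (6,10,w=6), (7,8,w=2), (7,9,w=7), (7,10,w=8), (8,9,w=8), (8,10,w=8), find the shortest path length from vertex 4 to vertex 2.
17 (path: 4 -> 8 -> 10 -> 2; weights 5 + 8 + 4 = 17)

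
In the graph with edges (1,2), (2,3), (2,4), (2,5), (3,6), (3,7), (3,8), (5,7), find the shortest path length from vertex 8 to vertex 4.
3 (path: 8 -> 3 -> 2 -> 4, 3 edges)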